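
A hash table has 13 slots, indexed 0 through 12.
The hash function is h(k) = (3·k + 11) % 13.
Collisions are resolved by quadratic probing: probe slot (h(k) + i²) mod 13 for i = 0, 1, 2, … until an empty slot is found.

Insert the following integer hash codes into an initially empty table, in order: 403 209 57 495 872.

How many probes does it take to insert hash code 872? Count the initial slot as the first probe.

3

403: h=11 → slot 11
209: h=1 → slot 1
57: h=0 → slot 0
495: h=1, probe 1,2 → slot 2
872: h=1, probe 1,2,5 → slot 5
Table: [57, 209, 495, ∅, ∅, 872, ∅, ∅, ∅, ∅, ∅, 403, ∅]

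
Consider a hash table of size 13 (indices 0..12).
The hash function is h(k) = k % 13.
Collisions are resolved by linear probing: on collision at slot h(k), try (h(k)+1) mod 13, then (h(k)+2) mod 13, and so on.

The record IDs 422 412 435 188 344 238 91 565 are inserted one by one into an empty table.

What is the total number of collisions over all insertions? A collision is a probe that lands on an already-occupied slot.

12

422 hashes to 6; slot 6 is free → place at 6.
412 hashes to 9; slot 9 is free → place at 9.
435 hashes to 6; 6 taken → place at 7.
188 hashes to 6; 6,7 taken → place at 8.
344 hashes to 6; 6,7,8,9 taken → place at 10.
238 hashes to 4; slot 4 is free → place at 4.
91 hashes to 0; slot 0 is free → place at 0.
565 hashes to 6; 6,7,8,9,10 taken → place at 11.
Table: [91, -, -, -, 238, -, 422, 435, 188, 412, 344, 565, -]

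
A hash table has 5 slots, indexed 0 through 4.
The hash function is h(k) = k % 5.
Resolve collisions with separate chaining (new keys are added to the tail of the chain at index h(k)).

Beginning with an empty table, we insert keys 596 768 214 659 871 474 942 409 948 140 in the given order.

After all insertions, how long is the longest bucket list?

Insert 596: h=1, bucket 1 empty -> new chain.
Insert 768: h=3, bucket 3 empty -> new chain.
Insert 214: h=4, bucket 4 empty -> new chain.
Insert 659: h=4, bucket 4 nonempty -> append to chain.
Insert 871: h=1, bucket 1 nonempty -> append to chain.
Insert 474: h=4, bucket 4 nonempty -> append to chain.
Insert 942: h=2, bucket 2 empty -> new chain.
Insert 409: h=4, bucket 4 nonempty -> append to chain.
Insert 948: h=3, bucket 3 nonempty -> append to chain.
Insert 140: h=0, bucket 0 empty -> new chain.
Final buckets:
0: 140
1: 596 -> 871
2: 942
3: 768 -> 948
4: 214 -> 659 -> 474 -> 409

4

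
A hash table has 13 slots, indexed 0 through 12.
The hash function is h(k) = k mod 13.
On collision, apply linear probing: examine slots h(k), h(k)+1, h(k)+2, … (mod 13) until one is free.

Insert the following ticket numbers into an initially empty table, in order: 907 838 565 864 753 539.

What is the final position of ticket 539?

Insert 907: h=10, slot 10 empty → index 10.
Insert 838: h=6, slot 6 empty → index 6.
Insert 565: h=6, slot 6 occupied → index 7.
Insert 864: h=6, slots 6,7 occupied → index 8.
Insert 753: h=12, slot 12 empty → index 12.
Insert 539: h=6, slots 6,7,8 occupied → index 9.
Table: [—, —, —, —, —, —, 838, 565, 864, 539, 907, —, 753]

9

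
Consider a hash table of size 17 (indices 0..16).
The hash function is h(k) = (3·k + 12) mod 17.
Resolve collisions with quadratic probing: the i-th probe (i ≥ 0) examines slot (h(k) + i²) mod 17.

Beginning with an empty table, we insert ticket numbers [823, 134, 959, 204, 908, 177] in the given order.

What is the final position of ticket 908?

Insert 823: h=16, slot 16 empty → index 16.
Insert 134: h=6, slot 6 empty → index 6.
Insert 959: h=16, slot 16 occupied → index 0.
Insert 204: h=12, slot 12 empty → index 12.
Insert 908: h=16, slots 16,0 occupied → index 3.
Insert 177: h=16, slots 16,0,3 occupied → index 8.
Table: [959, _, _, 908, _, _, 134, _, 177, _, _, _, 204, _, _, _, 823]

3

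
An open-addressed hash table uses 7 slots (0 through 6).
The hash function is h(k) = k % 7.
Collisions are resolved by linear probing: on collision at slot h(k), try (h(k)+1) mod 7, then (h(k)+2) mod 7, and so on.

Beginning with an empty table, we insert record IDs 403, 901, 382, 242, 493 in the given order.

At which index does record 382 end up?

403 hashes to 4; slot 4 is free -> place at 4.
901 hashes to 5; slot 5 is free -> place at 5.
382 hashes to 4; 4,5 taken -> place at 6.
242 hashes to 4; 4,5,6 taken -> place at 0.
493 hashes to 3; slot 3 is free -> place at 3.
Table: [242, ., ., 493, 403, 901, 382]

6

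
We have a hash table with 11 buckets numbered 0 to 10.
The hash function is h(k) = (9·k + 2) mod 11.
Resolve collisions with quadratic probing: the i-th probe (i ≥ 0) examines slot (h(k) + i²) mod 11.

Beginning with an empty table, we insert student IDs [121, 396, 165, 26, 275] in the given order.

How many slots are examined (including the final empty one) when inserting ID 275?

4

Insert 121: h=2, slot 2 empty -> index 2.
Insert 396: h=2, slot 2 occupied -> index 3.
Insert 165: h=2, slots 2,3 occupied -> index 6.
Insert 26: h=5, slot 5 empty -> index 5.
Insert 275: h=2, slots 2,3,6 occupied -> index 0.
Table: [275, ∅, 121, 396, ∅, 26, 165, ∅, ∅, ∅, ∅]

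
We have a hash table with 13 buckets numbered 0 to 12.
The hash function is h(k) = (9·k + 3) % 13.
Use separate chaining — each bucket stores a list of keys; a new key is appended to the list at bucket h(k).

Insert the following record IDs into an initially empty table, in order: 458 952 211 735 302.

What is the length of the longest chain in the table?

458 -> bucket 4
952 -> bucket 4 (collision)
211 -> bucket 4 (collision)
735 -> bucket 1
302 -> bucket 4 (collision)
Final buckets:
0: ∅
1: 735
2: ∅
3: ∅
4: 458 -> 952 -> 211 -> 302
5: ∅
6: ∅
7: ∅
8: ∅
9: ∅
10: ∅
11: ∅
12: ∅

4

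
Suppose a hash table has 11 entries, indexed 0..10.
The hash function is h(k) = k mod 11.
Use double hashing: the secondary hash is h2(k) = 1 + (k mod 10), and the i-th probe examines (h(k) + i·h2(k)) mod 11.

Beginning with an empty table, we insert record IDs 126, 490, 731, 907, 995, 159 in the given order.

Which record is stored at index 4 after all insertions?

126 hashes to 5; slot 5 is free -> place at 5.
490 hashes to 6; slot 6 is free -> place at 6.
731 hashes to 5, h2=2; 5 taken -> place at 7.
907 hashes to 5, h2=8; 5 taken -> place at 2.
995 hashes to 5, h2=6; 5 taken -> place at 0.
159 hashes to 5, h2=10; 5 taken -> place at 4.
Table: [995, ∅, 907, ∅, 159, 126, 490, 731, ∅, ∅, ∅]

159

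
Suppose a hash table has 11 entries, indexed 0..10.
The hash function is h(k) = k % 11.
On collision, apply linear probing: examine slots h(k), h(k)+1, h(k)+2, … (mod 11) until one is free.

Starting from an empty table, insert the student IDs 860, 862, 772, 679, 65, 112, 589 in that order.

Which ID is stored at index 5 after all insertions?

112

860: h=2 -> slot 2
862: h=4 -> slot 4
772: h=2, probe 2,3 -> slot 3
679: h=8 -> slot 8
65: h=10 -> slot 10
112: h=2, probe 2,3,4,5 -> slot 5
589: h=6 -> slot 6
Table: [_, _, 860, 772, 862, 112, 589, _, 679, _, 65]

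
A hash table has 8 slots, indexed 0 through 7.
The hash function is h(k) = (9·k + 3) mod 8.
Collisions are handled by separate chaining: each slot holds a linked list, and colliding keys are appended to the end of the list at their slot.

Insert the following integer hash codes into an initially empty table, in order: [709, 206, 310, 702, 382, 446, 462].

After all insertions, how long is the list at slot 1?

Insert 709: h=0, bucket 0 empty → new chain.
Insert 206: h=1, bucket 1 empty → new chain.
Insert 310: h=1, bucket 1 nonempty → append to chain.
Insert 702: h=1, bucket 1 nonempty → append to chain.
Insert 382: h=1, bucket 1 nonempty → append to chain.
Insert 446: h=1, bucket 1 nonempty → append to chain.
Insert 462: h=1, bucket 1 nonempty → append to chain.
Final buckets:
0: 709
1: 206 -> 310 -> 702 -> 382 -> 446 -> 462
2: -
3: -
4: -
5: -
6: -
7: -

6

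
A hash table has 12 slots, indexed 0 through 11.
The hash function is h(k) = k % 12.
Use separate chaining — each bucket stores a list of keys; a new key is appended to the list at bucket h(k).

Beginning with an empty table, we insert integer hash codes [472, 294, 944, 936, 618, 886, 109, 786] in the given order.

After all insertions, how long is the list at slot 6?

Insert 472: h=4, bucket 4 empty → new chain.
Insert 294: h=6, bucket 6 empty → new chain.
Insert 944: h=8, bucket 8 empty → new chain.
Insert 936: h=0, bucket 0 empty → new chain.
Insert 618: h=6, bucket 6 nonempty → append to chain.
Insert 886: h=10, bucket 10 empty → new chain.
Insert 109: h=1, bucket 1 empty → new chain.
Insert 786: h=6, bucket 6 nonempty → append to chain.
Final buckets:
0: 936
1: 109
2: ∅
3: ∅
4: 472
5: ∅
6: 294 -> 618 -> 786
7: ∅
8: 944
9: ∅
10: 886
11: ∅

3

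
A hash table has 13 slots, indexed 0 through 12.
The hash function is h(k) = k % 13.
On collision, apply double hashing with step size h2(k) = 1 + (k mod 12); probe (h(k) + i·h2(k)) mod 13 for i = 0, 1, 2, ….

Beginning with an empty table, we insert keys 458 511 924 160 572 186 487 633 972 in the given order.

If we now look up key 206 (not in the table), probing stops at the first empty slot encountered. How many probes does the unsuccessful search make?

4

Insert 458: h=3, slot 3 empty => index 3.
Insert 511: h=4, slot 4 empty => index 4.
Insert 924: h=1, slot 1 empty => index 1.
Insert 160: h=4, h2=5, slot 4 occupied => index 9.
Insert 572: h=0, slot 0 empty => index 0.
Insert 186: h=4, h2=7, slot 4 occupied => index 11.
Insert 487: h=6, slot 6 empty => index 6.
Insert 633: h=9, h2=10, slots 9,6,3,0 occupied => index 10.
Insert 972: h=10, h2=1, slots 10,11 occupied => index 12.
Table: [572, 924, ∅, 458, 511, ∅, 487, ∅, ∅, 160, 633, 186, 972]
Lookup 206: h=11, h2=3, probe 11,1,4,7 → slot 7 empty, not found.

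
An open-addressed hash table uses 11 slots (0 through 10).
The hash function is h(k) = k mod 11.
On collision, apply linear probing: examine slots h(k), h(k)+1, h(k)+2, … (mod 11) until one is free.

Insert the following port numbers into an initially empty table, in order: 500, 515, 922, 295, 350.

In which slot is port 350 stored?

1

Insert 500: h=5, slot 5 empty => index 5.
Insert 515: h=9, slot 9 empty => index 9.
Insert 922: h=9, slot 9 occupied => index 10.
Insert 295: h=9, slots 9,10 occupied => index 0.
Insert 350: h=9, slots 9,10,0 occupied => index 1.
Table: [295, 350, _, _, _, 500, _, _, _, 515, 922]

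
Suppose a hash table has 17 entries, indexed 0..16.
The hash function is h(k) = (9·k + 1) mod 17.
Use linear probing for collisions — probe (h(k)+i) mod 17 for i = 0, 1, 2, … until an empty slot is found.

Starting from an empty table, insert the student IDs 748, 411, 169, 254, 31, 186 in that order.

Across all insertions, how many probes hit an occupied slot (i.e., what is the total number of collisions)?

4

748: h=1 → slot 1
411: h=11 → slot 11
169: h=9 → slot 9
254: h=9, probe 9,10 → slot 10
31: h=8 → slot 8
186: h=9, probe 9,10,11,12 → slot 12
Table: [., 748, ., ., ., ., ., ., 31, 169, 254, 411, 186, ., ., ., .]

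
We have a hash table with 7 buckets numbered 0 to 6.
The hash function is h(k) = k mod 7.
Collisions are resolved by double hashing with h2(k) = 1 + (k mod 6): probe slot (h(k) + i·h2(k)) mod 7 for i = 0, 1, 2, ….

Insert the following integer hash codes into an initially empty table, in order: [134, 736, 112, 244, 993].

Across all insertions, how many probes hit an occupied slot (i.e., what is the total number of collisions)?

134: h=1 -> slot 1
736: h=1, h2=5, probe 1,6 -> slot 6
112: h=0 -> slot 0
244: h=6, h2=5, probe 6,4 -> slot 4
993: h=6, h2=4, probe 6,3 -> slot 3
Table: [112, 134, ., 993, 244, ., 736]

3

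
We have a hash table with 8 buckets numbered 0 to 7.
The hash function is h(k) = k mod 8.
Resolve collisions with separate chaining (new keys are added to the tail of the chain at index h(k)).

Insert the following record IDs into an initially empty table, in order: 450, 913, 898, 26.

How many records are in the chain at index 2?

Insert 450: h=2, bucket 2 empty → new chain.
Insert 913: h=1, bucket 1 empty → new chain.
Insert 898: h=2, bucket 2 nonempty → append to chain.
Insert 26: h=2, bucket 2 nonempty → append to chain.
Final buckets:
0: ∅
1: 913
2: 450 -> 898 -> 26
3: ∅
4: ∅
5: ∅
6: ∅
7: ∅

3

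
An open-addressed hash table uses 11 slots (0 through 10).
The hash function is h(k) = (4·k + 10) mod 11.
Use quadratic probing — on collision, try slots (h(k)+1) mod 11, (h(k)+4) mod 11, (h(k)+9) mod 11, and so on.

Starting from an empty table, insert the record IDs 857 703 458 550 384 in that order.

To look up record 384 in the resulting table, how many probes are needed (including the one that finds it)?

857 hashes to 6; slot 6 is free => place at 6.
703 hashes to 6; 6 taken => place at 7.
458 hashes to 5; slot 5 is free => place at 5.
550 hashes to 10; slot 10 is free => place at 10.
384 hashes to 6; 6,7,10 taken => place at 4.
Table: [., ., ., ., 384, 458, 857, 703, ., ., 550]
Lookup 384: h=6, probe 6,7,10,4 → found at 4.

4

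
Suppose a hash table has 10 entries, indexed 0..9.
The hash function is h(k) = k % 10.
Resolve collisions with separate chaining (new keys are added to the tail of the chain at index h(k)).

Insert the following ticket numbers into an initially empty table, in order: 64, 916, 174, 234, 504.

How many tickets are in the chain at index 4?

4

64 -> bucket 4
916 -> bucket 6
174 -> bucket 4 (collision)
234 -> bucket 4 (collision)
504 -> bucket 4 (collision)
Final buckets:
0: -
1: -
2: -
3: -
4: 64 -> 174 -> 234 -> 504
5: -
6: 916
7: -
8: -
9: -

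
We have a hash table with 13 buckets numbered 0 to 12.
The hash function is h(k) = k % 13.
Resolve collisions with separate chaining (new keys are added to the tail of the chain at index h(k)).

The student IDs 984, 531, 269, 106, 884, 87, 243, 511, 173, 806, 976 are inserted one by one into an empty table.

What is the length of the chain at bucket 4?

2

984 → bucket 9
531 → bucket 11
269 → bucket 9 (collision)
106 → bucket 2
884 → bucket 0
87 → bucket 9 (collision)
243 → bucket 9 (collision)
511 → bucket 4
173 → bucket 4 (collision)
806 → bucket 0 (collision)
976 → bucket 1
Final buckets:
0: 884 -> 806
1: 976
2: 106
3: -
4: 511 -> 173
5: -
6: -
7: -
8: -
9: 984 -> 269 -> 87 -> 243
10: -
11: 531
12: -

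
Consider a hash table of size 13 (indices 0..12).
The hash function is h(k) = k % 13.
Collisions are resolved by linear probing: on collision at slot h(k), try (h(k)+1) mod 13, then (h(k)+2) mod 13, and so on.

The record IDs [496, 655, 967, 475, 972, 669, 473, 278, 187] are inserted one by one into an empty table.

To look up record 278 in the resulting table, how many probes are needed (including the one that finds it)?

496: h=2 => slot 2
655: h=5 => slot 5
967: h=5, probe 5,6 => slot 6
475: h=7 => slot 7
972: h=10 => slot 10
669: h=6, probe 6,7,8 => slot 8
473: h=5, probe 5,6,7,8,9 => slot 9
278: h=5, probe 5,6,7,8,9,10,11 => slot 11
187: h=5, probe 5,6,7,8,9,10,11,12 => slot 12
Table: [—, —, 496, —, —, 655, 967, 475, 669, 473, 972, 278, 187]
Lookup 278: h=5, probe 5,6,7,8,9,10,11 → found at 11.

7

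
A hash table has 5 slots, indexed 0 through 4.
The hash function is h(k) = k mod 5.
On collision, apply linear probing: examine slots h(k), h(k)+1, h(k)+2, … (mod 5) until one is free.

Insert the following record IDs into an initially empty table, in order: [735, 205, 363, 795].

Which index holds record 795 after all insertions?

735: h=0 => slot 0
205: h=0, probe 0,1 => slot 1
363: h=3 => slot 3
795: h=0, probe 0,1,2 => slot 2
Table: [735, 205, 795, 363, —]

2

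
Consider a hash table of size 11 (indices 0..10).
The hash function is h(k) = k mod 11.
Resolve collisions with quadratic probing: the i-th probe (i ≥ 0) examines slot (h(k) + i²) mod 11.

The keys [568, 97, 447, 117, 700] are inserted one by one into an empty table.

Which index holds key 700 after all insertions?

568 hashes to 7; slot 7 is free => place at 7.
97 hashes to 9; slot 9 is free => place at 9.
447 hashes to 7; 7 taken => place at 8.
117 hashes to 7; 7,8 taken => place at 0.
700 hashes to 7; 7,8,0 taken => place at 5.
Table: [117, -, -, -, -, 700, -, 568, 447, 97, -]

5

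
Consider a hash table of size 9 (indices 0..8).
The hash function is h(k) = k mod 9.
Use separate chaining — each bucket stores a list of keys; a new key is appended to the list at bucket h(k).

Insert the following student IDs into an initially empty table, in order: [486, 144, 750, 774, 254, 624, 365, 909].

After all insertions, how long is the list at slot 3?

486 -> bucket 0
144 -> bucket 0 (collision)
750 -> bucket 3
774 -> bucket 0 (collision)
254 -> bucket 2
624 -> bucket 3 (collision)
365 -> bucket 5
909 -> bucket 0 (collision)
Final buckets:
0: 486 -> 144 -> 774 -> 909
1: ∅
2: 254
3: 750 -> 624
4: ∅
5: 365
6: ∅
7: ∅
8: ∅

2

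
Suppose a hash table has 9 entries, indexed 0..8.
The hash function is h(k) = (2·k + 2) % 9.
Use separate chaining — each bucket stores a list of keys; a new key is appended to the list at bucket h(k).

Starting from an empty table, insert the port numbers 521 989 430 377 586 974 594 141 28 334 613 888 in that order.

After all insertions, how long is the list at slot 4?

4

521 → bucket 0
989 → bucket 0 (collision)
430 → bucket 7
377 → bucket 0 (collision)
586 → bucket 4
974 → bucket 6
594 → bucket 2
141 → bucket 5
28 → bucket 4 (collision)
334 → bucket 4 (collision)
613 → bucket 4 (collision)
888 → bucket 5 (collision)
Final buckets:
0: 521 -> 989 -> 377
1: —
2: 594
3: —
4: 586 -> 28 -> 334 -> 613
5: 141 -> 888
6: 974
7: 430
8: —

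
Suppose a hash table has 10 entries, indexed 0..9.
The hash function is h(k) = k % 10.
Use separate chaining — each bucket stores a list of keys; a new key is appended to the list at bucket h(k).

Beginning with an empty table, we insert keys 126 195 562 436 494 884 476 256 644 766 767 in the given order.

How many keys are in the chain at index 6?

126 -> bucket 6
195 -> bucket 5
562 -> bucket 2
436 -> bucket 6 (collision)
494 -> bucket 4
884 -> bucket 4 (collision)
476 -> bucket 6 (collision)
256 -> bucket 6 (collision)
644 -> bucket 4 (collision)
766 -> bucket 6 (collision)
767 -> bucket 7
Final buckets:
0: -
1: -
2: 562
3: -
4: 494 -> 884 -> 644
5: 195
6: 126 -> 436 -> 476 -> 256 -> 766
7: 767
8: -
9: -

5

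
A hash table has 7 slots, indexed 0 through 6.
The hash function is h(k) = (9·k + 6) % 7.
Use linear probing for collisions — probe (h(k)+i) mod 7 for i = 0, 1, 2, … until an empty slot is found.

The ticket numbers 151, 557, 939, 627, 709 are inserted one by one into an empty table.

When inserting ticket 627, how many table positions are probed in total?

151: h=0 => slot 0
557: h=0, probe 0,1 => slot 1
939: h=1, probe 1,2 => slot 2
627: h=0, probe 0,1,2,3 => slot 3
709: h=3, probe 3,4 => slot 4
Table: [151, 557, 939, 627, 709, -, -]

4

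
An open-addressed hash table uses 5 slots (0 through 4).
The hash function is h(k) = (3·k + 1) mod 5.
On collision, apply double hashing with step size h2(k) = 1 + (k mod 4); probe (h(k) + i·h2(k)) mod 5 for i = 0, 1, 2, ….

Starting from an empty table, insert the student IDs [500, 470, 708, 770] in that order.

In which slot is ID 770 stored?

500 hashes to 1; slot 1 is free -> place at 1.
470 hashes to 1, h2=3; 1 taken -> place at 4.
708 hashes to 0; slot 0 is free -> place at 0.
770 hashes to 1, h2=3; 1,4 taken -> place at 2.
Table: [708, 500, 770, —, 470]

2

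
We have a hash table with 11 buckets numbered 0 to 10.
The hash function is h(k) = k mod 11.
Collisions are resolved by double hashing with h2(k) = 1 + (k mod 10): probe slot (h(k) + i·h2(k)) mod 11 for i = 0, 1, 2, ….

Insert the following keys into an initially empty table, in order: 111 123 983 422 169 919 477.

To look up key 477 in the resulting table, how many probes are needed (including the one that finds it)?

3

111: h=1 -> slot 1
123: h=2 -> slot 2
983: h=4 -> slot 4
422: h=4, h2=3, probe 4,7 -> slot 7
169: h=4, h2=10, probe 4,3 -> slot 3
919: h=6 -> slot 6
477: h=4, h2=8, probe 4,1,9 -> slot 9
Table: [-, 111, 123, 169, 983, -, 919, 422, -, 477, -]
Lookup 477: h=4, h2=8, probe 4,1,9 → found at 9.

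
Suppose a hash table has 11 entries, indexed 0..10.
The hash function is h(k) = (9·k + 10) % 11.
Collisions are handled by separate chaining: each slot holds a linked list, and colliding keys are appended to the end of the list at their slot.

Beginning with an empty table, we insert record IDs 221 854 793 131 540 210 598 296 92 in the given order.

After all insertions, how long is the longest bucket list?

221 -> bucket 8
854 -> bucket 7
793 -> bucket 8 (collision)
131 -> bucket 1
540 -> bucket 8 (collision)
210 -> bucket 8 (collision)
598 -> bucket 2
296 -> bucket 1 (collision)
92 -> bucket 2 (collision)
Final buckets:
0: _
1: 131 -> 296
2: 598 -> 92
3: _
4: _
5: _
6: _
7: 854
8: 221 -> 793 -> 540 -> 210
9: _
10: _

4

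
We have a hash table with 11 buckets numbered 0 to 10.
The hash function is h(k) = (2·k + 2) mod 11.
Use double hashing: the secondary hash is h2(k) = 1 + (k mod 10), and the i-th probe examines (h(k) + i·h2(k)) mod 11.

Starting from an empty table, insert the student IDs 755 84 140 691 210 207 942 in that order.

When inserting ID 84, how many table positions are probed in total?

2

755: h=5 → slot 5
84: h=5, h2=5, probe 5,10 → slot 10
140: h=7 → slot 7
691: h=9 → slot 9
210: h=4 → slot 4
207: h=9, h2=8, probe 9,6 → slot 6
942: h=5, h2=3, probe 5,8 → slot 8
Table: [∅, ∅, ∅, ∅, 210, 755, 207, 140, 942, 691, 84]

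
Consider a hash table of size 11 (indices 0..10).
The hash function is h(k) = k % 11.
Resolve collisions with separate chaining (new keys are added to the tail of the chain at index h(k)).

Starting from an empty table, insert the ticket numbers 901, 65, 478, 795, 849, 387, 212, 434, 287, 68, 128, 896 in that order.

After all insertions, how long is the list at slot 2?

3

901 -> bucket 10
65 -> bucket 10 (collision)
478 -> bucket 5
795 -> bucket 3
849 -> bucket 2
387 -> bucket 2 (collision)
212 -> bucket 3 (collision)
434 -> bucket 5 (collision)
287 -> bucket 1
68 -> bucket 2 (collision)
128 -> bucket 7
896 -> bucket 5 (collision)
Final buckets:
0: _
1: 287
2: 849 -> 387 -> 68
3: 795 -> 212
4: _
5: 478 -> 434 -> 896
6: _
7: 128
8: _
9: _
10: 901 -> 65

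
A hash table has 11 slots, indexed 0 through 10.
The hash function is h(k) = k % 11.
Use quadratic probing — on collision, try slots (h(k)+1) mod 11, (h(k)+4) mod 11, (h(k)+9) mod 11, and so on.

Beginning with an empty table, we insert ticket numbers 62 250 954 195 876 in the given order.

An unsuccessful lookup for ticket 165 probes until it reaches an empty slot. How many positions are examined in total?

62: h=7 → slot 7
250: h=8 → slot 8
954: h=8, probe 8,9 → slot 9
195: h=8, probe 8,9,1 → slot 1
876: h=7, probe 7,8,0 → slot 0
Table: [876, 195, -, -, -, -, -, 62, 250, 954, -]
Lookup 165: h=0, probe 0,1,4 → slot 4 empty, not found.

3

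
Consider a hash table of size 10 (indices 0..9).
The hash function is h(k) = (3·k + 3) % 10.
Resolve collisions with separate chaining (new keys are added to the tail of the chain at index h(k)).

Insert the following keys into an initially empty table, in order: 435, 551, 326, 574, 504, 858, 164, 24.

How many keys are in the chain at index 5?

4

Insert 435: h=8, bucket 8 empty → new chain.
Insert 551: h=6, bucket 6 empty → new chain.
Insert 326: h=1, bucket 1 empty → new chain.
Insert 574: h=5, bucket 5 empty → new chain.
Insert 504: h=5, bucket 5 nonempty → append to chain.
Insert 858: h=7, bucket 7 empty → new chain.
Insert 164: h=5, bucket 5 nonempty → append to chain.
Insert 24: h=5, bucket 5 nonempty → append to chain.
Final buckets:
0: -
1: 326
2: -
3: -
4: -
5: 574 -> 504 -> 164 -> 24
6: 551
7: 858
8: 435
9: -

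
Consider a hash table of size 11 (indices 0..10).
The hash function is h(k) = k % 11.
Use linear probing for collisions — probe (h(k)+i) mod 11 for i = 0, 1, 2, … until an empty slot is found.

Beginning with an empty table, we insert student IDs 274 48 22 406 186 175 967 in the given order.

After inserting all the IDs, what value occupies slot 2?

Insert 274: h=10, slot 10 empty => index 10.
Insert 48: h=4, slot 4 empty => index 4.
Insert 22: h=0, slot 0 empty => index 0.
Insert 406: h=10, slots 10,0 occupied => index 1.
Insert 186: h=10, slots 10,0,1 occupied => index 2.
Insert 175: h=10, slots 10,0,1,2 occupied => index 3.
Insert 967: h=10, slots 10,0,1,2,3,4 occupied => index 5.
Table: [22, 406, 186, 175, 48, 967, —, —, —, —, 274]

186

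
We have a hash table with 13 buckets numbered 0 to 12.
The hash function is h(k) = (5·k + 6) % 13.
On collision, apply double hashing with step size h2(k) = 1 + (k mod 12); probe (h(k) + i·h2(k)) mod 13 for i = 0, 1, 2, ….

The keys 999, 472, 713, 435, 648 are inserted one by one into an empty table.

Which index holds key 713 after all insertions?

2

999: h=9 → slot 9
472: h=0 → slot 0
713: h=9, h2=6, probe 9,2 → slot 2
435: h=10 → slot 10
648: h=9, h2=1, probe 9,10,11 → slot 11
Table: [472, -, 713, -, -, -, -, -, -, 999, 435, 648, -]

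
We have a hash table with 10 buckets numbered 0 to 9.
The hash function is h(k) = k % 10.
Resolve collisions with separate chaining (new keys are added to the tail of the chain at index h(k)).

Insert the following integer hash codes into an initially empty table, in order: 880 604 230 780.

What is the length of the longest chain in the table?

3

880 → bucket 0
604 → bucket 4
230 → bucket 0 (collision)
780 → bucket 0 (collision)
Final buckets:
0: 880 -> 230 -> 780
1: ∅
2: ∅
3: ∅
4: 604
5: ∅
6: ∅
7: ∅
8: ∅
9: ∅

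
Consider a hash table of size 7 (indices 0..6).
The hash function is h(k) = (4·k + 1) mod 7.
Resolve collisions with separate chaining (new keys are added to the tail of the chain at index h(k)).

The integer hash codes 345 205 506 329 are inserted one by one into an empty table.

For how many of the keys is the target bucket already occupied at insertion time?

2

345 → bucket 2
205 → bucket 2 (collision)
506 → bucket 2 (collision)
329 → bucket 1
Final buckets:
0: _
1: 329
2: 345 -> 205 -> 506
3: _
4: _
5: _
6: _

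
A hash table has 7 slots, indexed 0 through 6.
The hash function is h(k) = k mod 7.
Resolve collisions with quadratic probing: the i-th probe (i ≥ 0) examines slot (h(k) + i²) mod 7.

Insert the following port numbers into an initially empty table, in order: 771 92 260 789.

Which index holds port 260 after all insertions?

771 hashes to 1; slot 1 is free -> place at 1.
92 hashes to 1; 1 taken -> place at 2.
260 hashes to 1; 1,2 taken -> place at 5.
789 hashes to 5; 5 taken -> place at 6.
Table: [., 771, 92, ., ., 260, 789]

5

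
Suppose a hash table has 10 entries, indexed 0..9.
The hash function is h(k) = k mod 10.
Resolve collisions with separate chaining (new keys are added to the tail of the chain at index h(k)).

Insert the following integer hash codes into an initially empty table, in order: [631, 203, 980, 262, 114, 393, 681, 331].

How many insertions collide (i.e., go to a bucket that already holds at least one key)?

3

631 -> bucket 1
203 -> bucket 3
980 -> bucket 0
262 -> bucket 2
114 -> bucket 4
393 -> bucket 3 (collision)
681 -> bucket 1 (collision)
331 -> bucket 1 (collision)
Final buckets:
0: 980
1: 631 -> 681 -> 331
2: 262
3: 203 -> 393
4: 114
5: —
6: —
7: —
8: —
9: —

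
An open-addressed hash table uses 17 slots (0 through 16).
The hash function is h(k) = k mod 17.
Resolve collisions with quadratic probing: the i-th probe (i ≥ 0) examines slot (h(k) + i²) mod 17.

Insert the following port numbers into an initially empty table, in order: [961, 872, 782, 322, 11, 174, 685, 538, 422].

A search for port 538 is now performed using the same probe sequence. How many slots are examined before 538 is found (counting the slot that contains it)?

2

961: h=9 => slot 9
872: h=5 => slot 5
782: h=0 => slot 0
322: h=16 => slot 16
11: h=11 => slot 11
174: h=4 => slot 4
685: h=5, probe 5,6 => slot 6
538: h=11, probe 11,12 => slot 12
422: h=14 => slot 14
Table: [782, -, -, -, 174, 872, 685, -, -, 961, -, 11, 538, -, 422, -, 322]
Lookup 538: h=11, probe 11,12 → found at 12.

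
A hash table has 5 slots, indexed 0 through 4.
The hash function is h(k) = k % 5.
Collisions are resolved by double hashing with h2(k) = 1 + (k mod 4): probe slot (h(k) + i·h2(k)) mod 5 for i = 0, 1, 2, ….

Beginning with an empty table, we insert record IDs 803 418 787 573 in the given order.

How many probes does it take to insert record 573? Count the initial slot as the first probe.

2

803: h=3 => slot 3
418: h=3, h2=3, probe 3,1 => slot 1
787: h=2 => slot 2
573: h=3, h2=2, probe 3,0 => slot 0
Table: [573, 418, 787, 803, .]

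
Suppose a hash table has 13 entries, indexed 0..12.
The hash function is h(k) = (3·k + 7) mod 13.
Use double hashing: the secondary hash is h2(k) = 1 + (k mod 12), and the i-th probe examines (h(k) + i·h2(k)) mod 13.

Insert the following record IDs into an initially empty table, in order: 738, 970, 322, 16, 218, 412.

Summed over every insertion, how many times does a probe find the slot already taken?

2

738 hashes to 11; slot 11 is free -> place at 11.
970 hashes to 5; slot 5 is free -> place at 5.
322 hashes to 11, h2=11; 11 taken -> place at 9.
16 hashes to 3; slot 3 is free -> place at 3.
218 hashes to 11, h2=3; 11 taken -> place at 1.
412 hashes to 8; slot 8 is free -> place at 8.
Table: [∅, 218, ∅, 16, ∅, 970, ∅, ∅, 412, 322, ∅, 738, ∅]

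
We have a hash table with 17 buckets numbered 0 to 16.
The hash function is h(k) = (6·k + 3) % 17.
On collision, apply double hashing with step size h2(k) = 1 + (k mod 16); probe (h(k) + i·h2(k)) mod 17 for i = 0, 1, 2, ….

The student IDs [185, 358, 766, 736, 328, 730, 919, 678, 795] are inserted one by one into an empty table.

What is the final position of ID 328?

0

185: h=8 -> slot 8
358: h=9 -> slot 9
766: h=9, h2=15, probe 9,7 -> slot 7
736: h=16 -> slot 16
328: h=16, h2=9, probe 16,8,0 -> slot 0
730: h=14 -> slot 14
919: h=9, h2=8, probe 9,0,8,16,7,15 -> slot 15
678: h=8, h2=7, probe 8,15,5 -> slot 5
795: h=13 -> slot 13
Table: [328, -, -, -, -, 678, -, 766, 185, 358, -, -, -, 795, 730, 919, 736]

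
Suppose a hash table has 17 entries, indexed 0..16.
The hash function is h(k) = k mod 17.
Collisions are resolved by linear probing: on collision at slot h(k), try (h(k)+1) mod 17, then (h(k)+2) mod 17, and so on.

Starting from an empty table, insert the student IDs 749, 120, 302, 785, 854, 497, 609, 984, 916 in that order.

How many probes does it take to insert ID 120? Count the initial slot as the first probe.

Insert 749: h=1, slot 1 empty => index 1.
Insert 120: h=1, slot 1 occupied => index 2.
Insert 302: h=13, slot 13 empty => index 13.
Insert 785: h=3, slot 3 empty => index 3.
Insert 854: h=4, slot 4 empty => index 4.
Insert 497: h=4, slot 4 occupied => index 5.
Insert 609: h=14, slot 14 empty => index 14.
Insert 984: h=15, slot 15 empty => index 15.
Insert 916: h=15, slot 15 occupied => index 16.
Table: [_, 749, 120, 785, 854, 497, _, _, _, _, _, _, _, 302, 609, 984, 916]

2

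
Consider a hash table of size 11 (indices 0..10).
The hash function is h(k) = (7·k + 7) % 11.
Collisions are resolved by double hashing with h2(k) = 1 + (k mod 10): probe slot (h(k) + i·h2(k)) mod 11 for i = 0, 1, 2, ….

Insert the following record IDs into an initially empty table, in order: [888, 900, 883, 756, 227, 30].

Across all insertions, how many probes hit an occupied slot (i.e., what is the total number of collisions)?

3

888 hashes to 8; slot 8 is free → place at 8.
900 hashes to 4; slot 4 is free → place at 4.
883 hashes to 6; slot 6 is free → place at 6.
756 hashes to 8, h2=7; 8,4 taken → place at 0.
227 hashes to 1; slot 1 is free → place at 1.
30 hashes to 8, h2=1; 8 taken → place at 9.
Table: [756, 227, _, _, 900, _, 883, _, 888, 30, _]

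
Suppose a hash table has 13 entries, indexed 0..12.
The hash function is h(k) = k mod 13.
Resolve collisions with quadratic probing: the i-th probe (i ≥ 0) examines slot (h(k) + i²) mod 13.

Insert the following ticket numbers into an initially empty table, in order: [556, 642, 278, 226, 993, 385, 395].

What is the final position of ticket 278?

Insert 556: h=10, slot 10 empty -> index 10.
Insert 642: h=5, slot 5 empty -> index 5.
Insert 278: h=5, slot 5 occupied -> index 6.
Insert 226: h=5, slots 5,6 occupied -> index 9.
Insert 993: h=5, slots 5,6,9 occupied -> index 1.
Insert 385: h=8, slot 8 empty -> index 8.
Insert 395: h=5, slots 5,6,9,1,8 occupied -> index 4.
Table: [_, 993, _, _, 395, 642, 278, _, 385, 226, 556, _, _]

6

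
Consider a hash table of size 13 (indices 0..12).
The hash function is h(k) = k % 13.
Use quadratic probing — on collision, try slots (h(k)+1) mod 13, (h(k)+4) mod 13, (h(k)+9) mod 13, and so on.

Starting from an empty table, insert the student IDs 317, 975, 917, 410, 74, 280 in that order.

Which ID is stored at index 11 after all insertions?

317 hashes to 5; slot 5 is free → place at 5.
975 hashes to 0; slot 0 is free → place at 0.
917 hashes to 7; slot 7 is free → place at 7.
410 hashes to 7; 7 taken → place at 8.
74 hashes to 9; slot 9 is free → place at 9.
280 hashes to 7; 7,8 taken → place at 11.
Table: [975, ∅, ∅, ∅, ∅, 317, ∅, 917, 410, 74, ∅, 280, ∅]

280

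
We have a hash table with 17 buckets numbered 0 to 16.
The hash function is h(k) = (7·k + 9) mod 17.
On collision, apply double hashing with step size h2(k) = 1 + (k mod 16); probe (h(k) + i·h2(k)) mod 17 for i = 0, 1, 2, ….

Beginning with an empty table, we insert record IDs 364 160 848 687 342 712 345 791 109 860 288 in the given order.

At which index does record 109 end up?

1

Insert 364: h=7, slot 7 empty => index 7.
Insert 160: h=7, h2=1, slot 7 occupied => index 8.
Insert 848: h=12, slot 12 empty => index 12.
Insert 687: h=7, h2=16, slot 7 occupied => index 6.
Insert 342: h=6, h2=7, slot 6 occupied => index 13.
Insert 712: h=12, h2=9, slot 12 occupied => index 4.
Insert 345: h=10, slot 10 empty => index 10.
Insert 791: h=4, h2=8, slots 4,12 occupied => index 3.
Insert 109: h=7, h2=14, slots 7,4 occupied => index 1.
Insert 860: h=11, slot 11 empty => index 11.
Insert 288: h=2, slot 2 empty => index 2.
Table: [_, 109, 288, 791, 712, _, 687, 364, 160, _, 345, 860, 848, 342, _, _, _]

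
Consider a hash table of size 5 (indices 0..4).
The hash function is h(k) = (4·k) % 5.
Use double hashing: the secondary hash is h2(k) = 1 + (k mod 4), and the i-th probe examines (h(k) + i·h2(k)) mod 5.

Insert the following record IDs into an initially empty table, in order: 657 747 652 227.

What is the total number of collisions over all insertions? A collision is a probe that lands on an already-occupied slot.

657: h=3 => slot 3
747: h=3, h2=4, probe 3,2 => slot 2
652: h=3, h2=1, probe 3,4 => slot 4
227: h=3, h2=4, probe 3,2,1 => slot 1
Table: [-, 227, 747, 657, 652]

4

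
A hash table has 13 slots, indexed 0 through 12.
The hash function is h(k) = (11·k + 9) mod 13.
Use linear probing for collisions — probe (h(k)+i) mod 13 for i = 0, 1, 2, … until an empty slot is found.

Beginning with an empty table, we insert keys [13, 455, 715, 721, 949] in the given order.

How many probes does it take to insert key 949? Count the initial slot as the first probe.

5

Insert 13: h=9, slot 9 empty → index 9.
Insert 455: h=9, slot 9 occupied → index 10.
Insert 715: h=9, slots 9,10 occupied → index 11.
Insert 721: h=10, slots 10,11 occupied → index 12.
Insert 949: h=9, slots 9,10,11,12 occupied → index 0.
Table: [949, -, -, -, -, -, -, -, -, 13, 455, 715, 721]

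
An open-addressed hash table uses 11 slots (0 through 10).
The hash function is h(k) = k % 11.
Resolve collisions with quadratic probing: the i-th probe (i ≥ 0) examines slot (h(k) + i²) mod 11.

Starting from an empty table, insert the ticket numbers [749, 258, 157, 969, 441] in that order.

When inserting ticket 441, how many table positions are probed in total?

4

749: h=1 → slot 1
258: h=5 → slot 5
157: h=3 → slot 3
969: h=1, probe 1,2 → slot 2
441: h=1, probe 1,2,5,10 → slot 10
Table: [-, 749, 969, 157, -, 258, -, -, -, -, 441]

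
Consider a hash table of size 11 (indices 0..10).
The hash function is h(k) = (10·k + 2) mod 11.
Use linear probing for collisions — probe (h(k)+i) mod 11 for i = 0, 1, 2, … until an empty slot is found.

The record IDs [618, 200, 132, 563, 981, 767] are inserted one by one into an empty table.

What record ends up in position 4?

981

618: h=0 → slot 0
200: h=0, probe 0,1 → slot 1
132: h=2 → slot 2
563: h=0, probe 0,1,2,3 → slot 3
981: h=0, probe 0,1,2,3,4 → slot 4
767: h=5 → slot 5
Table: [618, 200, 132, 563, 981, 767, -, -, -, -, -]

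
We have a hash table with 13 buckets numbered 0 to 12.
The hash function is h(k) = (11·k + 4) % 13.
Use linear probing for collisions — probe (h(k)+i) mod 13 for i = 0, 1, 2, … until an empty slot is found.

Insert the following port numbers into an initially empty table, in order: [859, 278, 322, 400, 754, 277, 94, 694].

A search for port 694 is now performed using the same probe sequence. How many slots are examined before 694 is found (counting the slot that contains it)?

2

859: h=2 -> slot 2
278: h=7 -> slot 7
322: h=10 -> slot 10
400: h=10, probe 10,11 -> slot 11
754: h=4 -> slot 4
277: h=9 -> slot 9
94: h=11, probe 11,12 -> slot 12
694: h=7, probe 7,8 -> slot 8
Table: [—, —, 859, —, 754, —, —, 278, 694, 277, 322, 400, 94]
Lookup 694: h=7, probe 7,8 → found at 8.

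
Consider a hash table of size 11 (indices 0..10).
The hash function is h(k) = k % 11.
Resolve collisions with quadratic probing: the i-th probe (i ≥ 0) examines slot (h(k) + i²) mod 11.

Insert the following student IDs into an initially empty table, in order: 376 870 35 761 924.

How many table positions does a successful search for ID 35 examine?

Insert 376: h=2, slot 2 empty -> index 2.
Insert 870: h=1, slot 1 empty -> index 1.
Insert 35: h=2, slot 2 occupied -> index 3.
Insert 761: h=2, slots 2,3 occupied -> index 6.
Insert 924: h=0, slot 0 empty -> index 0.
Table: [924, 870, 376, 35, ∅, ∅, 761, ∅, ∅, ∅, ∅]
Lookup 35: h=2, probe 2,3 → found at 3.

2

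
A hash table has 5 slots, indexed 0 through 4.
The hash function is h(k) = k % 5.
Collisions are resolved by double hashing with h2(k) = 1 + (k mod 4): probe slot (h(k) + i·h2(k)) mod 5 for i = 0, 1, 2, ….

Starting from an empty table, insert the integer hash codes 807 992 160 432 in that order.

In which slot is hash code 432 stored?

4

Insert 807: h=2, slot 2 empty => index 2.
Insert 992: h=2, h2=1, slot 2 occupied => index 3.
Insert 160: h=0, slot 0 empty => index 0.
Insert 432: h=2, h2=1, slots 2,3 occupied => index 4.
Table: [160, ∅, 807, 992, 432]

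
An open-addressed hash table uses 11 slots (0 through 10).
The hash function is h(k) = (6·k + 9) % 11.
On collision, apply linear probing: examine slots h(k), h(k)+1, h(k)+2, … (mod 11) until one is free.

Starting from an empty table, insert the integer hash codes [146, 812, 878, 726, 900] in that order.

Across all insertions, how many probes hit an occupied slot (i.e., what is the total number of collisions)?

5

146 hashes to 5; slot 5 is free → place at 5.
812 hashes to 8; slot 8 is free → place at 8.
878 hashes to 8; 8 taken → place at 9.
726 hashes to 9; 9 taken → place at 10.
900 hashes to 8; 8,9,10 taken → place at 0.
Table: [900, -, -, -, -, 146, -, -, 812, 878, 726]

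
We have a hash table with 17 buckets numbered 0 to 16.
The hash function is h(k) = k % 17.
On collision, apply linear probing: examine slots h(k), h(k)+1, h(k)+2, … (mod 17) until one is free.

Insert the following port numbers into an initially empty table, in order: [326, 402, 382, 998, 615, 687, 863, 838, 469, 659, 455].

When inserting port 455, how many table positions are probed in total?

326 hashes to 3; slot 3 is free -> place at 3.
402 hashes to 11; slot 11 is free -> place at 11.
382 hashes to 8; slot 8 is free -> place at 8.
998 hashes to 12; slot 12 is free -> place at 12.
615 hashes to 3; 3 taken -> place at 4.
687 hashes to 7; slot 7 is free -> place at 7.
863 hashes to 13; slot 13 is free -> place at 13.
838 hashes to 5; slot 5 is free -> place at 5.
469 hashes to 10; slot 10 is free -> place at 10.
659 hashes to 13; 13 taken -> place at 14.
455 hashes to 13; 13,14 taken -> place at 15.
Table: [—, —, —, 326, 615, 838, —, 687, 382, —, 469, 402, 998, 863, 659, 455, —]

3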